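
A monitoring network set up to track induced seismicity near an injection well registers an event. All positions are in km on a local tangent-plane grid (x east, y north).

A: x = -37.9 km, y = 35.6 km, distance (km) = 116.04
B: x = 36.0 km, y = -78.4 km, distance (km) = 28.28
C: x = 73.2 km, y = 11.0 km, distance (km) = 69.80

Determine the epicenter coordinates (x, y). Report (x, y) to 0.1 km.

40.0 km east, -50.4 km north

Circle about each station: (x + 37.9)² + (y − 35.6)² = 116.04²; (x − 36.0)² + (y + 78.4)² = 28.28²; (x − 73.2)² + (y − 11.0)² = 69.80².
Subtracting the A equation from the B and C equations removes the quadratic terms:
147.8 x − 228.0 y = 17404.31
222.2 x − 49.2 y = 11368.71
Solving the 2×2 system: x ≈ 40.0, y ≈ -50.4 km.
Check against A (with the unrounded x, y): √((x + 37.9)²+(y − 35.6)²) = 116.04 ≈ 116.04 km. ✓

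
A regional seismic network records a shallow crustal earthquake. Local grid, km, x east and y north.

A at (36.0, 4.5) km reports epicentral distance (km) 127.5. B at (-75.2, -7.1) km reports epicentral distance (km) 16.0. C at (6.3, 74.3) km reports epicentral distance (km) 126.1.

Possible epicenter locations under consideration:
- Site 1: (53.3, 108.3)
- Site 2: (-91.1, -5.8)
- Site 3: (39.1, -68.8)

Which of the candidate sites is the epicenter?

For each candidate, compare |candidate − station| to the reported distance:
Site 1: residuals A 22.3, B 156.7, C 68.1 → max 156.7 km
Site 2: residuals A 0.0, B 0.0, C 0.0 → max 0.0 km
Site 3: residuals A 54.1, B 113.9, C 20.7 → max 113.9 km
Only Site 2 has all residuals ≈ 0.

Site 2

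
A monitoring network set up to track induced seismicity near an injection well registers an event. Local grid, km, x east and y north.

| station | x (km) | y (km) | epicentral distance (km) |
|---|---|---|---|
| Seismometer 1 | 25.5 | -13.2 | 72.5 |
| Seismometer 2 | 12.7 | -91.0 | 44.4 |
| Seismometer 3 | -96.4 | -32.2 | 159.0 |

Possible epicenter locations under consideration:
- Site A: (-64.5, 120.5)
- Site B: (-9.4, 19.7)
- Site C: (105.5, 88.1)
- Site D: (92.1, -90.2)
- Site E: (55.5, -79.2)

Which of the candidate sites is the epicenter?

For each candidate, compare |candidate − station| to the reported distance:
Site A: residuals Seismometer 1 88.7, Seismometer 2 180.7, Seismometer 3 3.0 → max 180.7 km
Site B: residuals Seismometer 1 24.5, Seismometer 2 68.5, Seismometer 3 57.7 → max 68.5 km
Site C: residuals Seismometer 1 56.6, Seismometer 2 157.3, Seismometer 3 76.0 → max 157.3 km
Site D: residuals Seismometer 1 29.3, Seismometer 2 35.0, Seismometer 3 38.2 → max 38.2 km
Site E: residuals Seismometer 1 0.0, Seismometer 2 0.0, Seismometer 3 0.0 → max 0.0 km
Only Site E has all residuals ≈ 0.

Site E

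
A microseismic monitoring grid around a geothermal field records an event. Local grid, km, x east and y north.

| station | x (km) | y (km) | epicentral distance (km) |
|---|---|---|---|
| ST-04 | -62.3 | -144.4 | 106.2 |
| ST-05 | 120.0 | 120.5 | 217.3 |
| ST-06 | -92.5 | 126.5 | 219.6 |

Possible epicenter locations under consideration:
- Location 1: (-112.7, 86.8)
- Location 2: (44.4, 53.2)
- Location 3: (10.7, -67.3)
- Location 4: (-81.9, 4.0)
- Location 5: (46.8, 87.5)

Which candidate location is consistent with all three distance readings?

Location 3

For each candidate, compare |candidate − station| to the reported distance:
Location 1: residuals ST-04 130.4, ST-05 17.8, ST-06 175.1 → max 175.1 km
Location 2: residuals ST-04 118.4, ST-05 116.1, ST-06 64.3 → max 118.4 km
Location 3: residuals ST-04 0.0, ST-05 0.0, ST-06 0.0 → max 0.0 km
Location 4: residuals ST-04 43.5, ST-05 15.8, ST-06 96.6 → max 96.6 km
Location 5: residuals ST-04 150.1, ST-05 137.0, ST-06 74.9 → max 150.1 km
Only Location 3 has all residuals ≈ 0.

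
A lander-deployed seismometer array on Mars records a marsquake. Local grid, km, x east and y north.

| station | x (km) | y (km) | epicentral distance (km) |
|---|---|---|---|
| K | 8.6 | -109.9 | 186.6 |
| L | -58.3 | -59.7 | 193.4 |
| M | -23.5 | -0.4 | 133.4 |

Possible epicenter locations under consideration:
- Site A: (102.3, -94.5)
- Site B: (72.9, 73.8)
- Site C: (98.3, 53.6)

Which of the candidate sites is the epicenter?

For each candidate, compare |candidate − station| to the reported distance:
Site A: residuals K 91.6, L 29.1, M 23.7 → max 91.6 km
Site B: residuals K 8.0, L 6.2, M 11.8 → max 11.8 km
Site C: residuals K 0.1, L 0.1, M 0.2 → max 0.2 km
Only Site C has all residuals ≈ 0.

Site C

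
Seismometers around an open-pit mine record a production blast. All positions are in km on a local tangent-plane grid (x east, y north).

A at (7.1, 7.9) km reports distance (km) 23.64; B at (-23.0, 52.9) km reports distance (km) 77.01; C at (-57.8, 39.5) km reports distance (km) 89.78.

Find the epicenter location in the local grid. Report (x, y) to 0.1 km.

Circle about each station: (x − 7.1)² + (y − 7.9)² = 23.64²; (x + 23.0)² + (y − 52.9)² = 77.01²; (x + 57.8)² + (y − 39.5)² = 89.78².
Subtracting the A equation from the B and C equations removes the quadratic terms:
-60.2 x + 90.0 y = -2157.10
-129.8 x + 63.2 y = -2713.33
Solving the 2×2 system: x ≈ 13.7, y ≈ -14.8 km.

x ≈ 13.7 km, y ≈ -14.8 km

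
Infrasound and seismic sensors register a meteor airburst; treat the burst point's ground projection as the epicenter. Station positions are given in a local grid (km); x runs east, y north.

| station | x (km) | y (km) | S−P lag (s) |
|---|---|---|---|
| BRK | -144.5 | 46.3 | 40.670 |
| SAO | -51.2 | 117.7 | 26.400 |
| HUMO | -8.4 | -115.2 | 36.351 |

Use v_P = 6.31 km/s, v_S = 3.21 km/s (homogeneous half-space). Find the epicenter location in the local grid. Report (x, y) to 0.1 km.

(118.3, 85.7)

Distance from S−P lag: d = Δt · v_P v_S / (v_P − v_S) = Δt · (6.31·3.21)/(6.31−3.21) ≈ 6.5339·Δt.
So d_BRK = 265.73, d_SAO = 172.50, d_HUMO = 237.51 km.
Circle about each station: (x + 144.5)² + (y − 46.3)² = 265.73²; (x + 51.2)² + (y − 117.7)² = 172.50²; (x + 8.4)² + (y + 115.2)² = 237.51².
Subtracting the BRK equation from the SAO and HUMO equations removes the quadratic terms:
186.6 x + 142.8 y = 34306.97
272.2 x − 323.0 y = 4519.09
Solving the 2×2 system: x ≈ 118.3, y ≈ 85.7 km.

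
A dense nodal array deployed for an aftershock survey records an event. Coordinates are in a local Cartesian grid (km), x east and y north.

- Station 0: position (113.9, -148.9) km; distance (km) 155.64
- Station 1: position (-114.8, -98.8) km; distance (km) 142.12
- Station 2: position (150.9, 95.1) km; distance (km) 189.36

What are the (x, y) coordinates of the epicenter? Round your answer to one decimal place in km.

Circle about each station: (x − 113.9)² + (y + 148.9)² = 155.64²; (x + 114.8)² + (y + 98.8)² = 142.12²; (x − 150.9)² + (y − 95.1)² = 189.36².
Subtracting the Station 0 equation from the Station 1 and Station 2 equations removes the quadratic terms:
-457.4 x + 100.2 y = -8178.22
74.0 x + 488.0 y = -14963.00
Solving the 2×2 system: x ≈ 10.8, y ≈ -32.3 km.

x ≈ 10.8 km, y ≈ -32.3 km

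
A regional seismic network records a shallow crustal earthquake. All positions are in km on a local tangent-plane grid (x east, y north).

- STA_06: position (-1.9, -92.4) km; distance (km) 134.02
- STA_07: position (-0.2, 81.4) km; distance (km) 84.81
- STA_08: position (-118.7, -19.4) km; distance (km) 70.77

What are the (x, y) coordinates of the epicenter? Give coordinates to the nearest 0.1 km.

Circle about each station: (x + 1.9)² + (y + 92.4)² = 134.02²; (x + 0.2)² + (y − 81.4)² = 84.81²; (x + 118.7)² + (y + 19.4)² = 70.77².
Subtracting the STA_06 equation from the STA_07 and STA_08 equations removes the quadratic terms:
3.4 x + 347.6 y = 8853.25
-233.6 x + 146.0 y = 18877.65
Solving the 2×2 system: x ≈ -64.5, y ≈ 26.1 km.

(-64.5, 26.1)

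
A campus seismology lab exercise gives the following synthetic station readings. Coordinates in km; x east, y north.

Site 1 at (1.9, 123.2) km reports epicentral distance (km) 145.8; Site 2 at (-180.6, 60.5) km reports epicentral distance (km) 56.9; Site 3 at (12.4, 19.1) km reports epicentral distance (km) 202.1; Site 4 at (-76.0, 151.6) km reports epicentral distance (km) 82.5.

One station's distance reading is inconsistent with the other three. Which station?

Site 3

Solve using three stations at a time. Using Site 1, Site 2, Site 4 (subtract circle equations pairwise → linear system) gives (x, y) ≈ (-142.5, 102.7).
Distances from that point to each station vs reported:
  Site 1: calculated 145.8 vs reported 145.8 → residual 0.0 km
  Site 2: calculated 56.9 vs reported 56.9 → residual 0.0 km
  Site 3: calculated 176.0 vs reported 202.1 → residual 26.1 km
  Site 4: calculated 82.5 vs reported 82.5 → residual 0.0 km
Site 1, Site 2, Site 4 are mutually consistent (residuals ≈ 0); Site 3 is off by 26.1 km.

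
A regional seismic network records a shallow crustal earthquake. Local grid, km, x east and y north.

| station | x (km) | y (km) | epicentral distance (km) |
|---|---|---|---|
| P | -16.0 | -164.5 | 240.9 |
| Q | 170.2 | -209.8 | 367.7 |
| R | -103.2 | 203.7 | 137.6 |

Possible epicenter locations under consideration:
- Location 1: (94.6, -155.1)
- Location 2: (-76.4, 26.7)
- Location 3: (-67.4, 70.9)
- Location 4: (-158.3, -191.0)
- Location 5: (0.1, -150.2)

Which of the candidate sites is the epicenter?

Location 3

For each candidate, compare |candidate − station| to the reported distance:
Location 1: residuals P 129.9, Q 274.4, R 272.1 → max 274.4 km
Location 2: residuals P 40.4, Q 26.0, R 41.4 → max 41.4 km
Location 3: residuals P 0.0, Q 0.1, R 0.1 → max 0.1 km
Location 4: residuals P 96.2, Q 38.7, R 260.9 → max 260.9 km
Location 5: residuals P 219.4, Q 187.5, R 231.1 → max 231.1 km
Only Location 3 has all residuals ≈ 0.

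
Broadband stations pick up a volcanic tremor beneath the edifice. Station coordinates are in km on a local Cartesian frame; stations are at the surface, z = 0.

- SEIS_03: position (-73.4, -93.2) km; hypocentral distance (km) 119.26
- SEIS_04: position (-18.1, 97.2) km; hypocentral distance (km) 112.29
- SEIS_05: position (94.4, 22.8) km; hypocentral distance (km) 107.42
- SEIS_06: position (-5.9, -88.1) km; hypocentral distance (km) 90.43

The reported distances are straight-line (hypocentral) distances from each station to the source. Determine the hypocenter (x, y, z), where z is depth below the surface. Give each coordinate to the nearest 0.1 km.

Each station gives a sphere (x−x_i)² + (y−y_i)² + z² = d_i² (stations at z=0).
Subtracting the SEIS_03 sphere from SEIS_04 and SEIS_05: z² cancels, leaving linear equations in x and y:
110.6 x + 380.8 y = -2684.45
335.6 x + 232.0 y = -1958.71
Solving: x ≈ -1.205, y ≈ -6.699 km (keep extra digits for the depth step; rounded: -1.2, -6.7).
Then from the SEIS_03 sphere: z² = 119.26² − (x + 73.4)² − (y + 93.2)² with x = -1.205, y = -6.699, so z ≈ 39.095 ≈ 39.1 km.

x ≈ -1.2 km, y ≈ -6.7 km, depth ≈ 39.1 km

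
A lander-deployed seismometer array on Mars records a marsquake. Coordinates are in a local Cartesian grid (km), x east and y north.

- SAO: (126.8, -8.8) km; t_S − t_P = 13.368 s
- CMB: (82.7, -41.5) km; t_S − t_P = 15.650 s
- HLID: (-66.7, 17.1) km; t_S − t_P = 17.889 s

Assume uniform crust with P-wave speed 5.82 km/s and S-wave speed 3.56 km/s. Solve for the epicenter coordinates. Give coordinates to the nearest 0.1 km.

Distance from S−P lag: d = Δt · v_P v_S / (v_P − v_S) = Δt · (5.82·3.56)/(5.82−3.56) ≈ 9.1678·Δt.
So d_SAO = 122.55, d_CMB = 143.48, d_HLID = 164.00 km.
Circle about each station: (x − 126.8)² + (y + 8.8)² = 122.55²; (x − 82.7)² + (y + 41.5)² = 143.48²; (x + 66.7)² + (y − 17.1)² = 164.00².
Subtracting the SAO equation from the CMB and HLID equations removes the quadratic terms:
-88.2 x − 65.4 y = -13162.15
-387.0 x + 51.8 y = -23291.88
Solving the 2×2 system: x ≈ 73.8, y ≈ 101.7 km.

x ≈ 73.8 km, y ≈ 101.7 km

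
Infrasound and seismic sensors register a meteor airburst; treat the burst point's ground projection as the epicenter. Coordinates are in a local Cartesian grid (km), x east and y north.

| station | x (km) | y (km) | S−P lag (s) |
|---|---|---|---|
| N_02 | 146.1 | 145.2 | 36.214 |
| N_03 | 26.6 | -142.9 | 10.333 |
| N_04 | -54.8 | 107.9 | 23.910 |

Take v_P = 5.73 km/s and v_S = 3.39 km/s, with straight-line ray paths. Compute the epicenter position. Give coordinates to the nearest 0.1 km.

-41.0 km east, -90.1 km north

Distance from S−P lag: d = Δt · v_P v_S / (v_P − v_S) = Δt · (5.73·3.39)/(5.73−3.39) ≈ 8.3012·Δt.
So d_N_02 = 300.62, d_N_03 = 85.78, d_N_04 = 198.48 km.
Circle about each station: (x − 146.1)² + (y − 145.2)² = 300.62²; (x − 26.6)² + (y + 142.9)² = 85.78²; (x + 54.8)² + (y − 107.9)² = 198.48².
Subtracting pairs of circle equations eliminates x²+y² and gives linear equations (the radical axes):
-239.0 x − 576.2 y = 61713.90
-401.8 x − 74.6 y = 23195.27
Solving the 2×2 system: x ≈ -41.0, y ≈ -90.1 km.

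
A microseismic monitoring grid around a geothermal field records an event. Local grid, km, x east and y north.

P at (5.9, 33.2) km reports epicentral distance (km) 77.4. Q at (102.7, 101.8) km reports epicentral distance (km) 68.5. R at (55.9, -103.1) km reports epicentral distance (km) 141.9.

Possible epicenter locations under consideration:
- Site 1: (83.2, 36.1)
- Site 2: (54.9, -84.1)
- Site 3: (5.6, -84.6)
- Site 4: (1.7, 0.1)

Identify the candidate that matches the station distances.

Site 1

For each candidate, compare |candidate − station| to the reported distance:
Site 1: residuals P 0.0, Q 0.0, R 0.0 → max 0.0 km
Site 2: residuals P 49.7, Q 123.4, R 122.9 → max 123.4 km
Site 3: residuals P 40.4, Q 141.7, R 88.3 → max 141.7 km
Site 4: residuals P 44.0, Q 74.8, R 25.3 → max 74.8 km
Only Site 1 has all residuals ≈ 0.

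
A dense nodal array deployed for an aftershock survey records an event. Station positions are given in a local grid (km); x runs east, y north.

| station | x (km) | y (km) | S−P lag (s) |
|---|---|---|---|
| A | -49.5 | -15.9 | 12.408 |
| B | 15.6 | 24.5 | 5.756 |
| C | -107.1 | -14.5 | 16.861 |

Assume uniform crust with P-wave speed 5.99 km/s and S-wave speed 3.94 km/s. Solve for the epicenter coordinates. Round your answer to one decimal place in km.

x ≈ 73.4 km, y ≈ 56.9 km

Distance from S−P lag: d = Δt · v_P v_S / (v_P − v_S) = Δt · (5.99·3.94)/(5.99−3.94) ≈ 11.5125·Δt.
So d_A = 142.85, d_B = 66.27, d_C = 194.11 km.
Circle about each station: (x + 49.5)² + (y + 15.9)² = 142.85²; (x − 15.6)² + (y − 24.5)² = 66.27²; (x + 107.1)² + (y + 14.5)² = 194.11².
Subtracting the A equation from the B and C equations removes the quadratic terms:
130.2 x + 80.8 y = 14154.96
-115.2 x + 2.8 y = -8294.97
Solving the 2×2 system: x ≈ 73.4, y ≈ 56.9 km.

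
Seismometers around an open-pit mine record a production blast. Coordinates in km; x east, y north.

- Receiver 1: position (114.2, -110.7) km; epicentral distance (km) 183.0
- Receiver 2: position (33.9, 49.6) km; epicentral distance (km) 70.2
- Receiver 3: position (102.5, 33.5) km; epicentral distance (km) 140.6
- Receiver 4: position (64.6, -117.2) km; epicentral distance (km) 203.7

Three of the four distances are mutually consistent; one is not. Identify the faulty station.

Solve using three stations at a time. Using Receiver 2, Receiver 3, Receiver 4 (subtract circle equations pairwise → linear system) gives (x, y) ≈ (-35.6, 60.2).
Distances from that point to each station vs reported:
  Receiver 1: calculated 227.2 vs reported 183.0 → residual 44.2 km
  Receiver 2: calculated 70.3 vs reported 70.2 → residual 0.1 km
  Receiver 3: calculated 140.6 vs reported 140.6 → residual 0.0 km
  Receiver 4: calculated 203.7 vs reported 203.7 → residual 0.0 km
Receiver 2, Receiver 3, Receiver 4 are mutually consistent (residuals ≈ 0); Receiver 1 is off by 44.2 km.

Receiver 1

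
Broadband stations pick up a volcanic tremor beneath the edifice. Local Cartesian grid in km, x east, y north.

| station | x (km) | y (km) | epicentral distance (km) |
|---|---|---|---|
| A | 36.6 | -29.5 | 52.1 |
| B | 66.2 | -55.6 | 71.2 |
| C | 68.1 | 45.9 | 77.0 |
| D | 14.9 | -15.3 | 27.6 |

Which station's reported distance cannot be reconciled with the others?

Solve using three stations at a time. Using A, C, D (subtract circle equations pairwise → linear system) gives (x, y) ≈ (0.9, 8.4).
Distances from that point to each station vs reported:
  A: calculated 52.1 vs reported 52.1 → residual 0.0 km
  B: calculated 91.4 vs reported 71.2 → residual 20.2 km
  C: calculated 77.0 vs reported 77.0 → residual 0.0 km
  D: calculated 27.5 vs reported 27.6 → residual 0.1 km
A, C, D are mutually consistent (residuals ≈ 0); B is off by 20.2 km.

B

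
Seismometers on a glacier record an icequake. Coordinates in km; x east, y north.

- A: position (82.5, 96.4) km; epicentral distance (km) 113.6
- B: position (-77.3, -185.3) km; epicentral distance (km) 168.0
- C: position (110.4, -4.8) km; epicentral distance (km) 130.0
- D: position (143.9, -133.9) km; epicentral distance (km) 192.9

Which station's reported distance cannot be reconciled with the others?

A

Solve using three stations at a time. Using B, C, D (subtract circle equations pairwise → linear system) gives (x, y) ≈ (-17.5, -28.2).
Distances from that point to each station vs reported:
  A: calculated 159.8 vs reported 113.6 → residual 46.2 km
  B: calculated 168.1 vs reported 168.0 → residual 0.1 km
  C: calculated 130.1 vs reported 130.0 → residual 0.1 km
  D: calculated 192.9 vs reported 192.9 → residual 0.0 km
B, C, D are mutually consistent (residuals ≈ 0); A is off by 46.2 km.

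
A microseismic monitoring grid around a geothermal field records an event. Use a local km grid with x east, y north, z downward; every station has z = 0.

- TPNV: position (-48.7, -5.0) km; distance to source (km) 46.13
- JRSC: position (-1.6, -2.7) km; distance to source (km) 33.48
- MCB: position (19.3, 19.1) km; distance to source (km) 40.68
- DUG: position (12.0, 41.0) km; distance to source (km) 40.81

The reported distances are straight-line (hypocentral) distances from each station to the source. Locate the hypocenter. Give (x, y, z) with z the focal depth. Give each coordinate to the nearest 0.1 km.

Each station gives a sphere (x−x_i)² + (y−y_i)² + z² = d_i² (stations at z=0).
Subtracting the TPNV sphere from JRSC and MCB: z² cancels, leaving linear equations in x and y:
94.2 x + 4.6 y = -1379.77
136.0 x + 48.2 y = -1186.28
Solving: x ≈ -15.594, y ≈ 19.388 km (keep extra digits for the depth step; rounded: -15.6, 19.4).
Then from the TPNV sphere: z² = 46.13² − (x + 48.7)² − (y + 5.0)² with x = -15.594, y = 19.388, so z ≈ 20.909 ≈ 20.9 km.
Check against DUG (with the unrounded solution): distance 40.81 ≈ 40.81 km. ✓

(-15.6, 19.4, 20.9)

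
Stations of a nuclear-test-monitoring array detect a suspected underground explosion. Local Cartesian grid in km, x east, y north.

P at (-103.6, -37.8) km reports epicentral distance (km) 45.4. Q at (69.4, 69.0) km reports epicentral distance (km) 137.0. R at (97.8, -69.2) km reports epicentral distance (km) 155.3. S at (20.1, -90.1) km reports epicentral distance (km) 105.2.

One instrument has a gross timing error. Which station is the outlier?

Solve using three stations at a time. Using Q, R, S (subtract circle equations pairwise → linear system) gives (x, y) ≈ (-44.6, -7.1).
Distances from that point to each station vs reported:
  P: calculated 66.6 vs reported 45.4 → residual 21.2 km
  Q: calculated 137.0 vs reported 137.0 → residual 0.0 km
  R: calculated 155.3 vs reported 155.3 → residual 0.0 km
  S: calculated 105.2 vs reported 105.2 → residual 0.0 km
Q, R, S are mutually consistent (residuals ≈ 0); P is off by 21.2 km.

P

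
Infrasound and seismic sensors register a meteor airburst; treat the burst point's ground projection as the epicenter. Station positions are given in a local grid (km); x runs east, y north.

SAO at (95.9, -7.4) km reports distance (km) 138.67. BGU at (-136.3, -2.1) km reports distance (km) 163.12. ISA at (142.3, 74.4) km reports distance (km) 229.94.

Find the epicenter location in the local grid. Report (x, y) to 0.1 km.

-6.5 km east, -100.9 km north

Circle about each station: (x − 95.9)² + (y + 7.4)² = 138.67²; (x + 136.3)² + (y + 2.1)² = 163.12²; (x − 142.3)² + (y − 74.4)² = 229.94².
Subtracting the SAO equation from the BGU and ISA equations removes the quadratic terms:
-464.4 x + 10.6 y = 1951.76
92.8 x + 163.6 y = -17109.95
Solving the 2×2 system: x ≈ -6.5, y ≈ -100.9 km.
Check against SAO (with the unrounded x, y): √((x − 95.9)²+(y + 7.4)²) = 138.67 ≈ 138.67 km. ✓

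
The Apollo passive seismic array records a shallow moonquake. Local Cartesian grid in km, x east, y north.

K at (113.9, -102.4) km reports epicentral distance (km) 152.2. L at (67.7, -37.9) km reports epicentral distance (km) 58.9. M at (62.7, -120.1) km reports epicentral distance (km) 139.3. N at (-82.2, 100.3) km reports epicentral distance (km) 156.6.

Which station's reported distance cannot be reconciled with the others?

Solve using three stations at a time. Using L, M, N (subtract circle equations pairwise → linear system) gives (x, y) ≈ (51.5, 18.8).
Distances from that point to each station vs reported:
  K: calculated 136.3 vs reported 152.2 → residual 15.9 km
  L: calculated 58.9 vs reported 58.9 → residual 0.0 km
  M: calculated 139.3 vs reported 139.3 → residual 0.0 km
  N: calculated 156.6 vs reported 156.6 → residual 0.0 km
L, M, N are mutually consistent (residuals ≈ 0); K is off by 15.9 km.

K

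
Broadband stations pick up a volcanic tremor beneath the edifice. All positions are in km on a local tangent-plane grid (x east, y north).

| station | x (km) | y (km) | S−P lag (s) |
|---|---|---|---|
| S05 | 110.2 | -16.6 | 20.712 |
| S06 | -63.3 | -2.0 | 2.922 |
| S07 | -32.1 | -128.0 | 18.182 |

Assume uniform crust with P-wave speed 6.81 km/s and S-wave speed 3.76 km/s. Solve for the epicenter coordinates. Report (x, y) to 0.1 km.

Distance from S−P lag: d = Δt · v_P v_S / (v_P − v_S) = Δt · (6.81·3.76)/(6.81−3.76) ≈ 8.3953·Δt.
So d_S05 = 173.88, d_S06 = 24.53, d_S07 = 152.64 km.
Circle about each station: (x − 110.2)² + (y + 16.6)² = 173.88²; (x + 63.3)² + (y + 2.0)² = 24.53²; (x + 32.1)² + (y + 128.0)² = 152.64².
Subtracting the S05 equation from the S06 and S07 equations removes the quadratic terms:
-347.0 x + 29.2 y = 21223.82
-284.6 x − 222.8 y = 11930.09
Solving the 2×2 system: x ≈ -59.3, y ≈ 22.2 km.

(-59.3, 22.2)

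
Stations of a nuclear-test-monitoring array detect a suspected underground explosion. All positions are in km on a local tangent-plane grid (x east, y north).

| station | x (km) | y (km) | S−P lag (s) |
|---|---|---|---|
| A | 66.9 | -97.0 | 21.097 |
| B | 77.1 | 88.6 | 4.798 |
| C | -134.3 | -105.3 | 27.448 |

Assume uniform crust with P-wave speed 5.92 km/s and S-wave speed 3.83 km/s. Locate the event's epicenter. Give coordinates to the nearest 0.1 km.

x ≈ 46.9 km, y ≈ 131.0 km

Distance from S−P lag: d = Δt · v_P v_S / (v_P − v_S) = Δt · (5.92·3.83)/(5.92−3.83) ≈ 10.8486·Δt.
So d_A = 228.87, d_B = 52.05, d_C = 297.77 km.
Circle about each station: (x − 66.9)² + (y + 97.0)² = 228.87²; (x − 77.1)² + (y − 88.6)² = 52.05²; (x + 134.3)² + (y + 105.3)² = 297.77².
Subtracting pairs of circle equations eliminates x²+y² and gives linear equations (the radical axes):
20.4 x + 371.2 y = 49582.03
-402.4 x − 16.6 y = -21045.53
Solving the 2×2 system: x ≈ 46.9, y ≈ 131.0 km.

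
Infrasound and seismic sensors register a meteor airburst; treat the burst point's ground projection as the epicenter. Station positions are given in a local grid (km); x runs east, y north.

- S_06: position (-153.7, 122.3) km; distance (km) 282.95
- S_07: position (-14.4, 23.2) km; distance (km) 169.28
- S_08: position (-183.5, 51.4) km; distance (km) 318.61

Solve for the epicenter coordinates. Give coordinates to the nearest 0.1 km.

(129.1, 113.0)

Circle about each station: (x + 153.7)² + (y − 122.3)² = 282.95²; (x + 14.4)² + (y − 23.2)² = 169.28²; (x + 183.5)² + (y − 51.4)² = 318.61².
Subtracting the S_06 equation from the S_07 and S_08 equations removes the quadratic terms:
278.6 x − 198.2 y = 13569.60
-59.6 x − 141.8 y = -23718.40
Solving the 2×2 system: x ≈ 129.1, y ≈ 113.0 km.
Check against S_06 (with the unrounded x, y): √((x + 153.7)²+(y − 122.3)²) = 282.95 ≈ 282.95 km. ✓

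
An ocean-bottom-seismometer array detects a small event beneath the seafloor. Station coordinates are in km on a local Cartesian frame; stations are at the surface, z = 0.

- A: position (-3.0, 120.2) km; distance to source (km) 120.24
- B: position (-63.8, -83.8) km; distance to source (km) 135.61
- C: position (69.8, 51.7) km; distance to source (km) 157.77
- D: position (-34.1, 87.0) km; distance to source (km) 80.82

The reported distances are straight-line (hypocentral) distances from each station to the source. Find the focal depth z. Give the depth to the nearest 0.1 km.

Each station gives a sphere (x−x_i)² + (y−y_i)² + z² = d_i² (stations at z=0).
Subtracting the A sphere from B and C: z² cancels, leaving linear equations in x and y:
-121.6 x − 408.0 y = -7296.57
145.6 x − 137.0 y = -17345.83
Solving: x ≈ -79.899, y ≈ 41.697 km (keep extra digits for the depth step; rounded: -79.9, 41.7).
Then from the A sphere: z² = 120.24² − (x + 3.0)² − (y − 120.2)² with x = -79.899, y = 41.697, so z ≈ 48.800 ≈ 48.8 km.

48.8 km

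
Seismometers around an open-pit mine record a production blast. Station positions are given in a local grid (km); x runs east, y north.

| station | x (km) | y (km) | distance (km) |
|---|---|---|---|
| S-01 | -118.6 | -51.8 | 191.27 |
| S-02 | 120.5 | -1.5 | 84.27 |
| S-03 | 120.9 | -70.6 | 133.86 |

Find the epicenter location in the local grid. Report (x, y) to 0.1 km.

Circle about each station: (x + 118.6)² + (y + 51.8)² = 191.27²; (x − 120.5)² + (y + 1.5)² = 84.27²; (x − 120.9)² + (y + 70.6)² = 133.86².
Subtracting the S-01 equation from the S-02 and S-03 equations removes the quadratic terms:
478.2 x + 100.6 y = 27256.08
479.0 x − 37.6 y = 21517.68
Solving the 2×2 system: x ≈ 48.2, y ≈ 41.8 km.

48.2 km east, 41.8 km north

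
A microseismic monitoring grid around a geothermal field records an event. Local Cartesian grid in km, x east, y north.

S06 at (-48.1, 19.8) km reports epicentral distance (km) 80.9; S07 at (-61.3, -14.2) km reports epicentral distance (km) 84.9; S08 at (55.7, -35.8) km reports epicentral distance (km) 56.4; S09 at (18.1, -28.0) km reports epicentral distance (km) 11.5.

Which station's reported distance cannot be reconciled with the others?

S08

Solve using three stations at a time. Using S06, S07, S09 (subtract circle equations pairwise → linear system) gives (x, y) ≈ (23.5, -17.8).
Distances from that point to each station vs reported:
  S06: calculated 80.9 vs reported 80.9 → residual 0.0 km
  S07: calculated 84.9 vs reported 84.9 → residual 0.0 km
  S08: calculated 36.9 vs reported 56.4 → residual 19.5 km
  S09: calculated 11.5 vs reported 11.5 → residual 0.0 km
S06, S07, S09 are mutually consistent (residuals ≈ 0); S08 is off by 19.5 km.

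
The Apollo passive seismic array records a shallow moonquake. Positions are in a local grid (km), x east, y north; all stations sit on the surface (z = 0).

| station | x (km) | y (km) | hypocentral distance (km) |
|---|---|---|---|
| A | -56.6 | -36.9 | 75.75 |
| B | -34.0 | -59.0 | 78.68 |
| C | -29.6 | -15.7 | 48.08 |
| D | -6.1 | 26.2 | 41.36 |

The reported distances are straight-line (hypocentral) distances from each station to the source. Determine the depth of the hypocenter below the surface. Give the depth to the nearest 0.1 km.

depth ≈ 35.2 km

Each station gives a sphere (x−x_i)² + (y−y_i)² + z² = d_i² (stations at z=0).
Subtracting the A sphere from B and C: z² cancels, leaving linear equations in x and y:
45.2 x − 44.2 y = -380.65
54.0 x + 42.4 y = -16.14
Solving: x ≈ -3.916, y ≈ 4.607 km (keep extra digits for the depth step; rounded: -3.9, 4.6).
Then from the A sphere: z² = 75.75² − (x + 56.6)² − (y + 36.9)² with x = -3.916, y = 4.607, so z ≈ 35.208 ≈ 35.2 km.
Check against D (with the unrounded solution): distance 41.36 ≈ 41.36 km. ✓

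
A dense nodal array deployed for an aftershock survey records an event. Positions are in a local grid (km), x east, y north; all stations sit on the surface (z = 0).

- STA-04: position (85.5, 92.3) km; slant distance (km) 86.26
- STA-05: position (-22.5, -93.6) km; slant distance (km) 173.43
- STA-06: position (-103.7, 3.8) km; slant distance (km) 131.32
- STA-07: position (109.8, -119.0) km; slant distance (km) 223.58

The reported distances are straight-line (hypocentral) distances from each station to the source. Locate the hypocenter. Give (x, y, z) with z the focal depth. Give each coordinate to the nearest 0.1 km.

x ≈ 3.5 km, y ≈ 76.5 km, depth ≈ 21.6 km

Each station gives a sphere (x−x_i)² + (y−y_i)² + z² = d_i² (stations at z=0).
Subtracting the STA-04 sphere from STA-05 and STA-06: z² cancels, leaving linear equations in x and y:
-216.0 x − 371.8 y = -29199.51
-378.4 x − 177.0 y = -14865.56
Solving: x ≈ 3.501, y ≈ 76.502 km (keep extra digits for the depth step; rounded: 3.5, 76.5).
Then from the STA-04 sphere: z² = 86.26² − (x − 85.5)² − (y − 92.3)² with x = 3.501, y = 76.502, so z ≈ 21.619 ≈ 21.6 km.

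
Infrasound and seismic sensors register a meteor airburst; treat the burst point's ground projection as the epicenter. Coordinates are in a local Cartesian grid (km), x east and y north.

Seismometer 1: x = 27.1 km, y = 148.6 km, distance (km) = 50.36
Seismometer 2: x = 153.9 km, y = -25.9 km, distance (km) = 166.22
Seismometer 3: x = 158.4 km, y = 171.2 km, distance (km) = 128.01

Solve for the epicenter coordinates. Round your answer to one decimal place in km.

Circle about each station: (x − 27.1)² + (y − 148.6)² = 50.36²; (x − 153.9)² + (y + 25.9)² = 166.22²; (x − 158.4)² + (y − 171.2)² = 128.01².
Subtracting the Seismometer 1 equation from the Seismometer 2 and Seismometer 3 equations removes the quadratic terms:
253.6 x − 349.0 y = -23553.31
262.6 x + 45.2 y = 17733.20
Solving the 2×2 system: x ≈ 49.7, y ≈ 103.6 km.

(49.7, 103.6)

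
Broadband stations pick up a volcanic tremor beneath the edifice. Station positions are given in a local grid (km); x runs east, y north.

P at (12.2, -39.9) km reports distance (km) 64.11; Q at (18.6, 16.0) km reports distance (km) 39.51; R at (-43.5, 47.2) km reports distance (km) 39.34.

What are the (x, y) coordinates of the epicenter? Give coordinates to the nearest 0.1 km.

Circle about each station: (x − 12.2)² + (y + 39.9)² = 64.11²; (x − 18.6)² + (y − 16.0)² = 39.51²; (x + 43.5)² + (y − 47.2)² = 39.34².
Subtracting pairs of circle equations eliminates x²+y² and gives linear equations (the radical axes):
12.8 x + 111.8 y = 1410.16
-111.4 x + 174.2 y = 4941.70
Solving the 2×2 system: x ≈ -20.9, y ≈ 15.0 km.
Check against P (with the unrounded x, y): √((x − 12.2)²+(y + 39.9)²) = 64.11 ≈ 64.11 km. ✓

(-20.9, 15.0)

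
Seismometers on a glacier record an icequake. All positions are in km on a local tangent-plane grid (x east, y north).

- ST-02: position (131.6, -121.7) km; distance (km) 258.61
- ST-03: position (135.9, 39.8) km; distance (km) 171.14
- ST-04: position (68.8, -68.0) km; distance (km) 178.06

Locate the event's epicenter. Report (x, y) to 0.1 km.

Circle about each station: (x − 131.6)² + (y + 121.7)² = 258.61²; (x − 135.9)² + (y − 39.8)² = 171.14²; (x − 68.8)² + (y + 68.0)² = 178.06².
Subtracting the ST-02 equation from the ST-03 and ST-04 equations removes the quadratic terms:
8.6 x + 323.0 y = 25513.63
-125.6 x + 107.4 y = 12401.76
Solving the 2×2 system: x ≈ -30.5, y ≈ 79.8 km.
Check against ST-02 (with the unrounded x, y): √((x − 131.6)²+(y + 121.7)²) = 258.61 ≈ 258.61 km. ✓

-30.5 km east, 79.8 km north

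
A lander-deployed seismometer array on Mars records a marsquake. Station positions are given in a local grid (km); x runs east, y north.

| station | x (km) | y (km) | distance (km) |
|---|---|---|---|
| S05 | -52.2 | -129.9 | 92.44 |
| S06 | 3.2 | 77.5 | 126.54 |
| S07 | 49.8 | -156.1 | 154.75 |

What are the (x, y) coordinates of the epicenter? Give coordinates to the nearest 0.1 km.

Circle about each station: (x + 52.2)² + (y + 129.9)² = 92.44²; (x − 3.2)² + (y − 77.5)² = 126.54²; (x − 49.8)² + (y + 156.1)² = 154.75².
Subtracting pairs of circle equations eliminates x²+y² and gives linear equations (the radical axes):
110.8 x + 414.8 y = -21049.58
204.0 x − 52.4 y = -8154.01
Solving the 2×2 system: x ≈ -49.6, y ≈ -37.5 km.
Check against S05 (with the unrounded x, y): √((x + 52.2)²+(y + 129.9)²) = 92.44 ≈ 92.44 km. ✓

x ≈ -49.6 km, y ≈ -37.5 km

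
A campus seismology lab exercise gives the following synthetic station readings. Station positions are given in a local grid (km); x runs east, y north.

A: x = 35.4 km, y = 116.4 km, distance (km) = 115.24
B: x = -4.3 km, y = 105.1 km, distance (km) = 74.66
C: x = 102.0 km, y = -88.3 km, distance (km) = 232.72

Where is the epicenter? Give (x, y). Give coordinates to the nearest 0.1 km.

-69.6 km east, 68.9 km north

Circle about each station: (x − 35.4)² + (y − 116.4)² = 115.24²; (x + 4.3)² + (y − 105.1)² = 74.66²; (x − 102.0)² + (y + 88.3)² = 232.72².
Subtracting the A equation from the B and C equations removes the quadratic terms:
-79.4 x − 22.6 y = 3968.52
133.2 x − 409.4 y = -37479.57
Solving the 2×2 system: x ≈ -69.6, y ≈ 68.9 km.
Check against A (with the unrounded x, y): √((x − 35.4)²+(y − 116.4)²) = 115.24 ≈ 115.24 km. ✓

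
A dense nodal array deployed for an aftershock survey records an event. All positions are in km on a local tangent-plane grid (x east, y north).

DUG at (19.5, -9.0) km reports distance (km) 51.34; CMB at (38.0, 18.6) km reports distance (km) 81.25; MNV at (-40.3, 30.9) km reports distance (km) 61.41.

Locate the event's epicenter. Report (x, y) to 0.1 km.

-27.7 km east, -29.2 km north

Circle about each station: (x − 19.5)² + (y + 9.0)² = 51.34²; (x − 38.0)² + (y − 18.6)² = 81.25²; (x + 40.3)² + (y − 30.9)² = 61.41².
Subtracting the DUG equation from the CMB and MNV equations removes the quadratic terms:
37.0 x + 55.2 y = -2637.06
-119.6 x + 79.8 y = 982.26
Solving the 2×2 system: x ≈ -27.7, y ≈ -29.2 km.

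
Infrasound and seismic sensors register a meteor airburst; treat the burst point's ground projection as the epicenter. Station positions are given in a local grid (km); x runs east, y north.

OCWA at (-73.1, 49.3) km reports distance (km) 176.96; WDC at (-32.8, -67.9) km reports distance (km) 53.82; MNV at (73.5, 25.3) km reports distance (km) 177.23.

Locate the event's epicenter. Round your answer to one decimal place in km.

(-26.1, -121.3)

Circle about each station: (x + 73.1)² + (y − 49.3)² = 176.96²; (x + 32.8)² + (y + 67.9)² = 53.82²; (x − 73.5)² + (y − 25.3)² = 177.23².
Subtracting pairs of circle equations eliminates x²+y² and gives linear equations (the radical axes):
80.6 x − 234.4 y = 26330.40
293.2 x − 48.0 y = -1827.39
Solving the 2×2 system: x ≈ -26.1, y ≈ -121.3 km.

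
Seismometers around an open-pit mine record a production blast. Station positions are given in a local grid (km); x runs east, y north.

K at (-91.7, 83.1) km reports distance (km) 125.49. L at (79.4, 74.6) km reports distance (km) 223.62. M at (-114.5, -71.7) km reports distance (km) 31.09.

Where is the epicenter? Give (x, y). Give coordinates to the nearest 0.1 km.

Circle about each station: (x + 91.7)² + (y − 83.1)² = 125.49²; (x − 79.4)² + (y − 74.6)² = 223.62²; (x + 114.5)² + (y + 71.7)² = 31.09².
Subtracting pairs of circle equations eliminates x²+y² and gives linear equations (the radical axes):
342.2 x − 17.0 y = -37703.14
-45.6 x − 309.6 y = 17717.79
Solving the 2×2 system: x ≈ -112.2, y ≈ -40.7 km.
Check against K (with the unrounded x, y): √((x + 91.7)²+(y − 83.1)²) = 125.49 ≈ 125.49 km. ✓

x ≈ -112.2 km, y ≈ -40.7 km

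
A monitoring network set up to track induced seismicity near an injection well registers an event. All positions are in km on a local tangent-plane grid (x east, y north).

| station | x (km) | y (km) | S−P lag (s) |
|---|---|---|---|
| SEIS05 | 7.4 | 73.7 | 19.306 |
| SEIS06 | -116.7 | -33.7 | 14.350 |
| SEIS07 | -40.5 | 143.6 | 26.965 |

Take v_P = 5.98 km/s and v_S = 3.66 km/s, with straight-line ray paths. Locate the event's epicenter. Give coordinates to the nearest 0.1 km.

-3.6 km east, -108.1 km north

Distance from S−P lag: d = Δt · v_P v_S / (v_P − v_S) = Δt · (5.98·3.66)/(5.98−3.66) ≈ 9.4340·Δt.
So d_SEIS05 = 182.13, d_SEIS06 = 135.38, d_SEIS07 = 254.39 km.
Circle about each station: (x − 7.4)² + (y − 73.7)² = 182.13²; (x + 116.7)² + (y + 33.7)² = 135.38²; (x + 40.5)² + (y − 143.6)² = 254.39².
Subtracting the SEIS05 equation from the SEIS06 and SEIS07 equations removes the quadratic terms:
-248.2 x − 214.8 y = 24111.72
-95.8 x + 139.8 y = -14768.18
Solving the 2×2 system: x ≈ -3.6, y ≈ -108.1 km.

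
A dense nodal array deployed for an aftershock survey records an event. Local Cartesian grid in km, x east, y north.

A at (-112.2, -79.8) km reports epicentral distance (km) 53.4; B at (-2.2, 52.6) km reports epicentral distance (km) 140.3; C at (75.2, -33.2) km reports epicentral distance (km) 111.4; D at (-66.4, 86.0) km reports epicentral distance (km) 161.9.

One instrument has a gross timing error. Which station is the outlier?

Solve using three stations at a time. Using A, B, D (subtract circle equations pairwise → linear system) gives (x, y) ≈ (-58.9, -75.7).
Distances from that point to each station vs reported:
  A: calculated 53.4 vs reported 53.4 → residual 0.0 km
  B: calculated 140.3 vs reported 140.3 → residual 0.0 km
  C: calculated 140.7 vs reported 111.4 → residual 29.3 km
  D: calculated 161.9 vs reported 161.9 → residual 0.0 km
A, B, D are mutually consistent (residuals ≈ 0); C is off by 29.3 km.

C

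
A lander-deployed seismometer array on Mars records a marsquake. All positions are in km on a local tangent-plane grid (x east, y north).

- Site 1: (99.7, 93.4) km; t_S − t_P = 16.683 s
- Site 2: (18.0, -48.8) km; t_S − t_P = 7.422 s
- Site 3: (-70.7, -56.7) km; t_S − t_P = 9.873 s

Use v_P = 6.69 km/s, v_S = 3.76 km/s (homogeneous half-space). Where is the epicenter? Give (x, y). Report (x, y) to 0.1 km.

x ≈ -14.0 km, y ≈ 6.3 km

Distance from S−P lag: d = Δt · v_P v_S / (v_P − v_S) = Δt · (6.69·3.76)/(6.69−3.76) ≈ 8.5851·Δt.
So d_Site 1 = 143.23, d_Site 2 = 63.72, d_Site 3 = 84.76 km.
Circle about each station: (x − 99.7)² + (y − 93.4)² = 143.23²; (x − 18.0)² + (y + 48.8)² = 63.72²; (x + 70.7)² + (y + 56.7)² = 84.76².
Subtracting the Site 1 equation from the Site 2 and Site 3 equations removes the quadratic terms:
-163.4 x − 284.4 y = 496.38
-340.8 x − 300.2 y = 2880.31
Solving the 2×2 system: x ≈ -14.0, y ≈ 6.3 km.
Check against Site 1 (with the unrounded x, y): √((x − 99.7)²+(y − 93.4)²) = 143.23 ≈ 143.23 km. ✓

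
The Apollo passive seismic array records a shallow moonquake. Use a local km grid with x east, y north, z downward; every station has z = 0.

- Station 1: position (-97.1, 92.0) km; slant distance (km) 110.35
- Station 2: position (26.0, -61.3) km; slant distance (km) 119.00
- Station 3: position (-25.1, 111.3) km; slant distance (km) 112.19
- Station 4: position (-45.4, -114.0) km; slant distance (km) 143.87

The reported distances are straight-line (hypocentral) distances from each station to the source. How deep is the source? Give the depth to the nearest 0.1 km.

z ≈ 58.9 km

Each station gives a sphere (x−x_i)² + (y−y_i)² + z² = d_i² (stations at z=0).
Subtracting the Station 1 sphere from Station 2 and Station 3: z² cancels, leaving linear equations in x and y:
246.2 x − 306.6 y = -15442.60
144.0 x + 38.6 y = -5284.18
Solving: x ≈ -41.306, y ≈ 17.199 km (keep extra digits for the depth step; rounded: -41.3, 17.2).
Then from the Station 1 sphere: z² = 110.35² − (x + 97.1)² − (y − 92.0)² with x = -41.306, y = 17.199, so z ≈ 58.898 ≈ 58.9 km.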